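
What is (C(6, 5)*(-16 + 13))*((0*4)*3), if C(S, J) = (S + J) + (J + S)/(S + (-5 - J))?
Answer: 0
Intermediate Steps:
C(S, J) = J + S + (J + S)/(-5 + S - J) (C(S, J) = (J + S) + (J + S)/(-5 + S - J) = J + S + (J + S)/(-5 + S - J))
(C(6, 5)*(-16 + 13))*((0*4)*3) = (((5² - 1*6² + 4*5 + 4*6)/(5 + 5 - 1*6))*(-16 + 13))*((0*4)*3) = (((25 - 1*36 + 20 + 24)/(5 + 5 - 6))*(-3))*(0*3) = (((25 - 36 + 20 + 24)/4)*(-3))*0 = (((¼)*33)*(-3))*0 = ((33/4)*(-3))*0 = -99/4*0 = 0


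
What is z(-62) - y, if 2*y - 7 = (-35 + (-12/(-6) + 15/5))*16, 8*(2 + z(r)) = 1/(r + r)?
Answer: 232623/992 ≈ 234.50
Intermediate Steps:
z(r) = -2 + 1/(16*r) (z(r) = -2 + 1/(8*(r + r)) = -2 + 1/(8*((2*r))) = -2 + (1/(2*r))/8 = -2 + 1/(16*r))
y = -473/2 (y = 7/2 + ((-35 + (-12/(-6) + 15/5))*16)/2 = 7/2 + ((-35 + (-12*(-⅙) + 15*(⅕)))*16)/2 = 7/2 + ((-35 + (2 + 3))*16)/2 = 7/2 + ((-35 + 5)*16)/2 = 7/2 + (-30*16)/2 = 7/2 + (½)*(-480) = 7/2 - 240 = -473/2 ≈ -236.50)
z(-62) - y = (-2 + (1/16)/(-62)) - 1*(-473/2) = (-2 + (1/16)*(-1/62)) + 473/2 = (-2 - 1/992) + 473/2 = -1985/992 + 473/2 = 232623/992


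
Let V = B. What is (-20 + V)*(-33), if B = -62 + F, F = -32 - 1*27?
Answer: 4653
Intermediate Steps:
F = -59 (F = -32 - 27 = -59)
B = -121 (B = -62 - 59 = -121)
V = -121
(-20 + V)*(-33) = (-20 - 121)*(-33) = -141*(-33) = 4653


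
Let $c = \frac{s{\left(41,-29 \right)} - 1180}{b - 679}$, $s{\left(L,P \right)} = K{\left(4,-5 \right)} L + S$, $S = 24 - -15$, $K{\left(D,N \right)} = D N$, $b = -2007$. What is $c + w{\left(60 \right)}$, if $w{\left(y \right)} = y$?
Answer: $\frac{163121}{2686} \approx 60.73$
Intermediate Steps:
$S = 39$ ($S = 24 + 15 = 39$)
$s{\left(L,P \right)} = 39 - 20 L$ ($s{\left(L,P \right)} = 4 \left(-5\right) L + 39 = - 20 L + 39 = 39 - 20 L$)
$c = \frac{1961}{2686}$ ($c = \frac{\left(39 - 820\right) - 1180}{-2007 - 679} = \frac{\left(39 - 820\right) - 1180}{-2686} = \left(-781 - 1180\right) \left(- \frac{1}{2686}\right) = \left(-1961\right) \left(- \frac{1}{2686}\right) = \frac{1961}{2686} \approx 0.73008$)
$c + w{\left(60 \right)} = \frac{1961}{2686} + 60 = \frac{163121}{2686}$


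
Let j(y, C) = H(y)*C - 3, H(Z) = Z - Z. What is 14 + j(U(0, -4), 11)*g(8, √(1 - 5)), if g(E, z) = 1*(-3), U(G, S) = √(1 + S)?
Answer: 23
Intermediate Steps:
H(Z) = 0
g(E, z) = -3
j(y, C) = -3 (j(y, C) = 0*C - 3 = 0 - 3 = -3)
14 + j(U(0, -4), 11)*g(8, √(1 - 5)) = 14 - 3*(-3) = 14 + 9 = 23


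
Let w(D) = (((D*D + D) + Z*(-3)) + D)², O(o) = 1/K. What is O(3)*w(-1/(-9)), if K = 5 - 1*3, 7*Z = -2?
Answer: 383161/642978 ≈ 0.59592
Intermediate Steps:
Z = -2/7 (Z = (⅐)*(-2) = -2/7 ≈ -0.28571)
K = 2 (K = 5 - 3 = 2)
O(o) = ½ (O(o) = 1/2 = ½)
w(D) = (6/7 + D² + 2*D)² (w(D) = (((D*D + D) - 2/7*(-3)) + D)² = (((D² + D) + 6/7) + D)² = (((D + D²) + 6/7) + D)² = ((6/7 + D + D²) + D)² = (6/7 + D² + 2*D)²)
O(3)*w(-1/(-9)) = ((6 + 7*(-1/(-9))² + 14*(-1/(-9)))²/49)/2 = ((6 + 7*(-1*(-⅑))² + 14*(-1*(-⅑)))²/49)/2 = ((6 + 7*(⅑)² + 14*(⅑))²/49)/2 = ((6 + 7*(1/81) + 14/9)²/49)/2 = ((6 + 7/81 + 14/9)²/49)/2 = ((619/81)²/49)/2 = ((1/49)*(383161/6561))/2 = (½)*(383161/321489) = 383161/642978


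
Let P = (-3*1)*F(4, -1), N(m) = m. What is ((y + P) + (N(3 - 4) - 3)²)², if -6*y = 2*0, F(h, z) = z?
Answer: 361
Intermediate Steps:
P = 3 (P = -3*1*(-1) = -3*(-1) = 3)
y = 0 (y = -0/3 = -⅙*0 = 0)
((y + P) + (N(3 - 4) - 3)²)² = ((0 + 3) + ((3 - 4) - 3)²)² = (3 + (-1 - 3)²)² = (3 + (-4)²)² = (3 + 16)² = 19² = 361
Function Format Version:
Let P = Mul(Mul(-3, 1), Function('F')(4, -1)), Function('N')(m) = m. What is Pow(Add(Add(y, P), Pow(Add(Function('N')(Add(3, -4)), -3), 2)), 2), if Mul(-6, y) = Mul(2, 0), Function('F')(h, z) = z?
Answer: 361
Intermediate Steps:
P = 3 (P = Mul(Mul(-3, 1), -1) = Mul(-3, -1) = 3)
y = 0 (y = Mul(Rational(-1, 6), Mul(2, 0)) = Mul(Rational(-1, 6), 0) = 0)
Pow(Add(Add(y, P), Pow(Add(Function('N')(Add(3, -4)), -3), 2)), 2) = Pow(Add(Add(0, 3), Pow(Add(Add(3, -4), -3), 2)), 2) = Pow(Add(3, Pow(Add(-1, -3), 2)), 2) = Pow(Add(3, Pow(-4, 2)), 2) = Pow(Add(3, 16), 2) = Pow(19, 2) = 361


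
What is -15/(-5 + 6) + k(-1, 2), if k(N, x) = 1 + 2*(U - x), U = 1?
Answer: -16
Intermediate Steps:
k(N, x) = 3 - 2*x (k(N, x) = 1 + 2*(1 - x) = 1 + (2 - 2*x) = 3 - 2*x)
-15/(-5 + 6) + k(-1, 2) = -15/(-5 + 6) + (3 - 2*2) = -15/1 + (3 - 4) = 1*(-15) - 1 = -15 - 1 = -16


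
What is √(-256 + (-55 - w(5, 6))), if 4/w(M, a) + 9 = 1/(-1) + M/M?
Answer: I*√2795/3 ≈ 17.623*I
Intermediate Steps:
w(M, a) = -4/9 (w(M, a) = 4/(-9 + (1/(-1) + M/M)) = 4/(-9 + (1*(-1) + 1)) = 4/(-9 + (-1 + 1)) = 4/(-9 + 0) = 4/(-9) = 4*(-⅑) = -4/9)
√(-256 + (-55 - w(5, 6))) = √(-256 + (-55 - 1*(-4/9))) = √(-256 + (-55 + 4/9)) = √(-256 - 491/9) = √(-2795/9) = I*√2795/3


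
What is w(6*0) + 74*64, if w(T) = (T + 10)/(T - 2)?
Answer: 4731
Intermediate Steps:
w(T) = (10 + T)/(-2 + T)
w(6*0) + 74*64 = (10 + 6*0)/(-2 + 6*0) + 74*64 = (10 + 0)/(-2 + 0) + 4736 = 10/(-2) + 4736 = -½*10 + 4736 = -5 + 4736 = 4731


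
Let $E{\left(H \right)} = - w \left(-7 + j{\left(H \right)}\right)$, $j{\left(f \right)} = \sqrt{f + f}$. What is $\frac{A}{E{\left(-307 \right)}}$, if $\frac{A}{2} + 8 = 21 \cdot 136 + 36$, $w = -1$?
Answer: $- \frac{40376}{663} - \frac{5768 i \sqrt{614}}{663} \approx -60.899 - 215.57 i$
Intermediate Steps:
$j{\left(f \right)} = \sqrt{2} \sqrt{f}$ ($j{\left(f \right)} = \sqrt{2 f} = \sqrt{2} \sqrt{f}$)
$A = 5768$ ($A = -16 + 2 \left(21 \cdot 136 + 36\right) = -16 + 2 \left(2856 + 36\right) = -16 + 2 \cdot 2892 = -16 + 5784 = 5768$)
$E{\left(H \right)} = -7 + \sqrt{2} \sqrt{H}$ ($E{\left(H \right)} = - \left(-1\right) \left(-7 + \sqrt{2} \sqrt{H}\right) = - (7 - \sqrt{2} \sqrt{H}) = -7 + \sqrt{2} \sqrt{H}$)
$\frac{A}{E{\left(-307 \right)}} = \frac{5768}{-7 + \sqrt{2} \sqrt{-307}} = \frac{5768}{-7 + \sqrt{2} i \sqrt{307}} = \frac{5768}{-7 + i \sqrt{614}}$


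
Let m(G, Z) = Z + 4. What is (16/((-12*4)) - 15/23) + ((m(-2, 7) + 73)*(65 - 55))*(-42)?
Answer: -2434388/69 ≈ -35281.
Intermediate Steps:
m(G, Z) = 4 + Z
(16/((-12*4)) - 15/23) + ((m(-2, 7) + 73)*(65 - 55))*(-42) = (16/((-12*4)) - 15/23) + (((4 + 7) + 73)*(65 - 55))*(-42) = (16/(-48) - 15*1/23) + ((11 + 73)*10)*(-42) = (16*(-1/48) - 15/23) + (84*10)*(-42) = (-⅓ - 15/23) + 840*(-42) = -68/69 - 35280 = -2434388/69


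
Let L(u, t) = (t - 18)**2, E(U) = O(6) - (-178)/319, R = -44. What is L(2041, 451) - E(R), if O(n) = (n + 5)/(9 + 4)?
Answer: 777511060/4147 ≈ 1.8749e+5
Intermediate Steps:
O(n) = 5/13 + n/13 (O(n) = (5 + n)/13 = (5 + n)*(1/13) = 5/13 + n/13)
E(U) = 5823/4147 (E(U) = (5/13 + (1/13)*6) - (-178)/319 = (5/13 + 6/13) - (-178)/319 = 11/13 - 1*(-178/319) = 11/13 + 178/319 = 5823/4147)
L(u, t) = (-18 + t)**2
L(2041, 451) - E(R) = (-18 + 451)**2 - 1*5823/4147 = 433**2 - 5823/4147 = 187489 - 5823/4147 = 777511060/4147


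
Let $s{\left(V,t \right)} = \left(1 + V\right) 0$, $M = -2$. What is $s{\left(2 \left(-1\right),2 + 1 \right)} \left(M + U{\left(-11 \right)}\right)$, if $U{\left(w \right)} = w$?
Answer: $0$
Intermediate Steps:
$s{\left(V,t \right)} = 0$
$s{\left(2 \left(-1\right),2 + 1 \right)} \left(M + U{\left(-11 \right)}\right) = 0 \left(-2 - 11\right) = 0 \left(-13\right) = 0$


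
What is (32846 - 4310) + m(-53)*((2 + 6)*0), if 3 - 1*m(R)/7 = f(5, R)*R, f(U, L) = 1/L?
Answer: 28536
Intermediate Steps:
m(R) = 14 (m(R) = 21 - 7*R/R = 21 - 7*1 = 21 - 7 = 14)
(32846 - 4310) + m(-53)*((2 + 6)*0) = (32846 - 4310) + 14*((2 + 6)*0) = 28536 + 14*(8*0) = 28536 + 14*0 = 28536 + 0 = 28536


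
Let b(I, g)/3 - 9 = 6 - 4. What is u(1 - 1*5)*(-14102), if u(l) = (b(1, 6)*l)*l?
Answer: -7445856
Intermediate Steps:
b(I, g) = 33 (b(I, g) = 27 + 3*(6 - 4) = 27 + 3*2 = 27 + 6 = 33)
u(l) = 33*l² (u(l) = (33*l)*l = 33*l²)
u(1 - 1*5)*(-14102) = (33*(1 - 1*5)²)*(-14102) = (33*(1 - 5)²)*(-14102) = (33*(-4)²)*(-14102) = (33*16)*(-14102) = 528*(-14102) = -7445856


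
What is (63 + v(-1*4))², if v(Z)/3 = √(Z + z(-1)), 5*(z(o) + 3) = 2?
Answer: 19548/5 + 378*I*√165/5 ≈ 3909.6 + 971.1*I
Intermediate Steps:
z(o) = -13/5 (z(o) = -3 + (⅕)*2 = -3 + ⅖ = -13/5)
v(Z) = 3*√(-13/5 + Z) (v(Z) = 3*√(Z - 13/5) = 3*√(-13/5 + Z))
(63 + v(-1*4))² = (63 + 3*√(-65 + 25*(-1*4))/5)² = (63 + 3*√(-65 + 25*(-4))/5)² = (63 + 3*√(-65 - 100)/5)² = (63 + 3*√(-165)/5)² = (63 + 3*(I*√165)/5)² = (63 + 3*I*√165/5)²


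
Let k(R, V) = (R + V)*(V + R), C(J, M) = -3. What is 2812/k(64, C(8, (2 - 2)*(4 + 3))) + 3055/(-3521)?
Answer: -1466603/13101641 ≈ -0.11194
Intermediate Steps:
k(R, V) = (R + V)**2 (k(R, V) = (R + V)*(R + V) = (R + V)**2)
2812/k(64, C(8, (2 - 2)*(4 + 3))) + 3055/(-3521) = 2812/((64 - 3)**2) + 3055/(-3521) = 2812/(61**2) + 3055*(-1/3521) = 2812/3721 - 3055/3521 = -1466603/13101641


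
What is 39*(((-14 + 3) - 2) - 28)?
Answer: -1599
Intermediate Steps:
39*(((-14 + 3) - 2) - 28) = 39*((-11 - 2) - 28) = 39*(-13 - 28) = 39*(-41) = -1599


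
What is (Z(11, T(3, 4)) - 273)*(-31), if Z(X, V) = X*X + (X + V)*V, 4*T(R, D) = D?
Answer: 4340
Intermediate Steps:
T(R, D) = D/4
Z(X, V) = X² + V*(V + X) (Z(X, V) = X² + (V + X)*V = X² + V*(V + X))
(Z(11, T(3, 4)) - 273)*(-31) = ((((¼)*4)² + 11² + ((¼)*4)*11) - 273)*(-31) = ((1² + 121 + 1*11) - 273)*(-31) = ((1 + 121 + 11) - 273)*(-31) = (133 - 273)*(-31) = -140*(-31) = 4340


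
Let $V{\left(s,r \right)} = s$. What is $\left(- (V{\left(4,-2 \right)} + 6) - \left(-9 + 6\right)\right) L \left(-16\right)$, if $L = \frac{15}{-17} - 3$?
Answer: $- \frac{7392}{17} \approx -434.82$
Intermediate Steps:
$L = - \frac{66}{17}$ ($L = 15 \left(- \frac{1}{17}\right) - 3 = - \frac{15}{17} - 3 = - \frac{66}{17} \approx -3.8824$)
$\left(- (V{\left(4,-2 \right)} + 6) - \left(-9 + 6\right)\right) L \left(-16\right) = \left(- (4 + 6) - \left(-9 + 6\right)\right) \left(- \frac{66}{17}\right) \left(-16\right) = \left(\left(-1\right) 10 - -3\right) \left(- \frac{66}{17}\right) \left(-16\right) = \left(-10 + 3\right) \left(- \frac{66}{17}\right) \left(-16\right) = \left(-7\right) \left(- \frac{66}{17}\right) \left(-16\right) = \frac{462}{17} \left(-16\right) = - \frac{7392}{17}$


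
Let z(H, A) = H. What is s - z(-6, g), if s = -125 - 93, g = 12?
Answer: -212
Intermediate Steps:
s = -218
s - z(-6, g) = -218 - 1*(-6) = -218 + 6 = -212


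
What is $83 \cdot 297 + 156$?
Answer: $24807$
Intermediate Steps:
$83 \cdot 297 + 156 = 24651 + 156 = 24807$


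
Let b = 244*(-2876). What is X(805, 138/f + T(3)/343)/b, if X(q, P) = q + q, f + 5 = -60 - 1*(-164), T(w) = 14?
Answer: -805/350872 ≈ -0.0022943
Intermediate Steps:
f = 99 (f = -5 + (-60 - 1*(-164)) = -5 + (-60 + 164) = -5 + 104 = 99)
b = -701744
X(q, P) = 2*q
X(805, 138/f + T(3)/343)/b = (2*805)/(-701744) = 1610*(-1/701744) = -805/350872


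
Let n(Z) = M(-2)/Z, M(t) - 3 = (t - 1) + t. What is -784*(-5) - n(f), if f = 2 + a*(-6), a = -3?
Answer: 39201/10 ≈ 3920.1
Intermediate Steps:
M(t) = 2 + 2*t (M(t) = 3 + ((t - 1) + t) = 3 + ((-1 + t) + t) = 3 + (-1 + 2*t) = 2 + 2*t)
f = 20 (f = 2 - 3*(-6) = 2 + 18 = 20)
n(Z) = -2/Z (n(Z) = (2 + 2*(-2))/Z = (2 - 4)/Z = -2/Z)
-784*(-5) - n(f) = -784*(-5) - (-2)/20 = 3920 - (-2)/20 = 3920 - 1*(-⅒) = 3920 + ⅒ = 39201/10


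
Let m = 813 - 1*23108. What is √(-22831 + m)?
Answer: 3*I*√5014 ≈ 212.43*I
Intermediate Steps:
m = -22295 (m = 813 - 23108 = -22295)
√(-22831 + m) = √(-22831 - 22295) = √(-45126) = 3*I*√5014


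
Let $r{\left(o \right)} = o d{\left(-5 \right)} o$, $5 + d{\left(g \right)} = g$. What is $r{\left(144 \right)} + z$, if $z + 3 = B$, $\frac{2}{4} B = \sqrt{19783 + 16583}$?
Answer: $-207363 + 2 \sqrt{36366} \approx -2.0698 \cdot 10^{5}$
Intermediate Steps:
$d{\left(g \right)} = -5 + g$
$B = 2 \sqrt{36366}$ ($B = 2 \sqrt{19783 + 16583} = 2 \sqrt{36366} \approx 381.4$)
$r{\left(o \right)} = - 10 o^{2}$ ($r{\left(o \right)} = o \left(-5 - 5\right) o = o \left(-10\right) o = - 10 o o = - 10 o^{2}$)
$z = -3 + 2 \sqrt{36366} \approx 378.4$
$r{\left(144 \right)} + z = - 10 \cdot 144^{2} - \left(3 - 2 \sqrt{36366}\right) = \left(-10\right) 20736 - \left(3 - 2 \sqrt{36366}\right) = -207360 - \left(3 - 2 \sqrt{36366}\right) = -207363 + 2 \sqrt{36366}$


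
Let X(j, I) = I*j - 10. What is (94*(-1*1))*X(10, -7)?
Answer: 7520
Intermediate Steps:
X(j, I) = -10 + I*j
(94*(-1*1))*X(10, -7) = (94*(-1*1))*(-10 - 7*10) = (94*(-1))*(-10 - 70) = -94*(-80) = 7520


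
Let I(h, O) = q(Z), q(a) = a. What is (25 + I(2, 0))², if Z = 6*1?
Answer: 961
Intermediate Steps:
Z = 6
I(h, O) = 6
(25 + I(2, 0))² = (25 + 6)² = 31² = 961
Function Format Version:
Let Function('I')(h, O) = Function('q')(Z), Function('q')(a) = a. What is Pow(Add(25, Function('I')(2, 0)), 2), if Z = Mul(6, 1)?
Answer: 961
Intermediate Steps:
Z = 6
Function('I')(h, O) = 6
Pow(Add(25, Function('I')(2, 0)), 2) = Pow(Add(25, 6), 2) = Pow(31, 2) = 961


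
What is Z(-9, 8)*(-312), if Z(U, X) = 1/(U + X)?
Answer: 312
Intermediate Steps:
Z(-9, 8)*(-312) = -312/(-9 + 8) = -312/(-1) = -1*(-312) = 312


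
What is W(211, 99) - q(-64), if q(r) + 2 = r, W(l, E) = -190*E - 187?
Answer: -18931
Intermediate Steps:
W(l, E) = -187 - 190*E
q(r) = -2 + r
W(211, 99) - q(-64) = (-187 - 190*99) - (-2 - 64) = (-187 - 18810) - 1*(-66) = -18997 + 66 = -18931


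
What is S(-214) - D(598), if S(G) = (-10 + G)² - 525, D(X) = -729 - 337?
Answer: 50717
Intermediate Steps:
D(X) = -1066
S(G) = -525 + (-10 + G)²
S(-214) - D(598) = (-525 + (-10 - 214)²) - 1*(-1066) = (-525 + (-224)²) + 1066 = (-525 + 50176) + 1066 = 49651 + 1066 = 50717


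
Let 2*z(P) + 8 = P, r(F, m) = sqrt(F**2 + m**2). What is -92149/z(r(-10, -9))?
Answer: -1474384/117 - 184298*sqrt(181)/117 ≈ -33794.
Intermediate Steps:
z(P) = -4 + P/2
-92149/z(r(-10, -9)) = -92149/(-4 + sqrt((-10)**2 + (-9)**2)/2) = -92149/(-4 + sqrt(100 + 81)/2) = -92149/(-4 + sqrt(181)/2)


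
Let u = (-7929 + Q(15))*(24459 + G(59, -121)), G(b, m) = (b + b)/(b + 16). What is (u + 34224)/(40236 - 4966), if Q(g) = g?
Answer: -2419334417/440875 ≈ -5487.6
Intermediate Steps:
G(b, m) = 2*b/(16 + b) (G(b, m) = (2*b)/(16 + b) = 2*b/(16 + b))
u = -4839524434/25 (u = (-7929 + 15)*(24459 + 2*59/(16 + 59)) = -7914*(24459 + 2*59/75) = -7914*(24459 + 2*59*(1/75)) = -7914*(24459 + 118/75) = -7914*1834543/75 = -4839524434/25 ≈ -1.9358e+8)
(u + 34224)/(40236 - 4966) = (-4839524434/25 + 34224)/(40236 - 4966) = -4838668834/25/35270 = -4838668834/25*1/35270 = -2419334417/440875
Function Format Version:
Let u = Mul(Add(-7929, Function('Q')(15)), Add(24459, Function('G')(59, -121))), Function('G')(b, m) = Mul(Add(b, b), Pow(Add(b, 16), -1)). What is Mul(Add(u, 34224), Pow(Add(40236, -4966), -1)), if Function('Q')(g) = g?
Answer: Rational(-2419334417, 440875) ≈ -5487.6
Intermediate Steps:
Function('G')(b, m) = Mul(2, b, Pow(Add(16, b), -1)) (Function('G')(b, m) = Mul(Mul(2, b), Pow(Add(16, b), -1)) = Mul(2, b, Pow(Add(16, b), -1)))
u = Rational(-4839524434, 25) (u = Mul(Add(-7929, 15), Add(24459, Mul(2, 59, Pow(Add(16, 59), -1)))) = Mul(-7914, Add(24459, Mul(2, 59, Pow(75, -1)))) = Mul(-7914, Add(24459, Mul(2, 59, Rational(1, 75)))) = Mul(-7914, Add(24459, Rational(118, 75))) = Mul(-7914, Rational(1834543, 75)) = Rational(-4839524434, 25) ≈ -1.9358e+8)
Mul(Add(u, 34224), Pow(Add(40236, -4966), -1)) = Mul(Add(Rational(-4839524434, 25), 34224), Pow(Add(40236, -4966), -1)) = Mul(Rational(-4838668834, 25), Pow(35270, -1)) = Mul(Rational(-4838668834, 25), Rational(1, 35270)) = Rational(-2419334417, 440875)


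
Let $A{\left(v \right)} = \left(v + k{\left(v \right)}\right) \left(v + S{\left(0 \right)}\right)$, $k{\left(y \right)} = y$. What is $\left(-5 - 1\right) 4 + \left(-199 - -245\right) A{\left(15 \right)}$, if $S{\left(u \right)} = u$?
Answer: $20676$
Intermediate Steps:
$A{\left(v \right)} = 2 v^{2}$ ($A{\left(v \right)} = \left(v + v\right) \left(v + 0\right) = 2 v v = 2 v^{2}$)
$\left(-5 - 1\right) 4 + \left(-199 - -245\right) A{\left(15 \right)} = \left(-5 - 1\right) 4 + \left(-199 - -245\right) 2 \cdot 15^{2} = \left(-6\right) 4 + \left(-199 + 245\right) 2 \cdot 225 = -24 + 46 \cdot 450 = -24 + 20700 = 20676$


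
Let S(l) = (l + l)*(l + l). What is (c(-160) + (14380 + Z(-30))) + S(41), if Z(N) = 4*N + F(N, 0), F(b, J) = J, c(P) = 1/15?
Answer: 314761/15 ≈ 20984.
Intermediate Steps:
c(P) = 1/15
S(l) = 4*l**2 (S(l) = (2*l)*(2*l) = 4*l**2)
Z(N) = 4*N (Z(N) = 4*N + 0 = 4*N)
(c(-160) + (14380 + Z(-30))) + S(41) = (1/15 + (14380 + 4*(-30))) + 4*41**2 = (1/15 + (14380 - 120)) + 4*1681 = (1/15 + 14260) + 6724 = 213901/15 + 6724 = 314761/15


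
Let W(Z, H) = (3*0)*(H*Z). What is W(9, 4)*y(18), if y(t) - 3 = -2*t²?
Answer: 0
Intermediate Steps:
W(Z, H) = 0 (W(Z, H) = 0*(H*Z) = 0)
y(t) = 3 - 2*t²
W(9, 4)*y(18) = 0*(3 - 2*18²) = 0*(3 - 2*324) = 0*(3 - 648) = 0*(-645) = 0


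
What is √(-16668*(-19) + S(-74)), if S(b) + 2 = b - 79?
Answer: 13*√1873 ≈ 562.62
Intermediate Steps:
S(b) = -81 + b (S(b) = -2 + (b - 79) = -2 + (-79 + b) = -81 + b)
√(-16668*(-19) + S(-74)) = √(-16668*(-19) + (-81 - 74)) = √(316692 - 155) = √316537 = 13*√1873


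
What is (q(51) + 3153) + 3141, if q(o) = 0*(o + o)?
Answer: 6294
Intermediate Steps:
q(o) = 0 (q(o) = 0*(2*o) = 0)
(q(51) + 3153) + 3141 = (0 + 3153) + 3141 = 3153 + 3141 = 6294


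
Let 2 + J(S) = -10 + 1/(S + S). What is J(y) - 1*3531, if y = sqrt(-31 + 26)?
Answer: -3543 - I*sqrt(5)/10 ≈ -3543.0 - 0.22361*I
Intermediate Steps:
y = I*sqrt(5) (y = sqrt(-5) = I*sqrt(5) ≈ 2.2361*I)
J(S) = -12 + 1/(2*S) (J(S) = -2 + (-10 + 1/(S + S)) = -2 + (-10 + 1/(2*S)) = -12 + 1/(2*S))
J(y) - 1*3531 = (-12 + 1/(2*((I*sqrt(5))))) - 1*3531 = (-12 + (-I*sqrt(5)/5)/2) - 3531 = (-12 - I*sqrt(5)/10) - 3531 = -3543 - I*sqrt(5)/10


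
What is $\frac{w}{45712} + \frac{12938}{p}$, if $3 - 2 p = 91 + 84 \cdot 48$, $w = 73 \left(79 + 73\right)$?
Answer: $- \frac{8883814}{1471355} \approx -6.0378$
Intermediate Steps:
$w = 11096$ ($w = 73 \cdot 152 = 11096$)
$p = -2060$ ($p = \frac{3}{2} - \frac{91 + 84 \cdot 48}{2} = \frac{3}{2} - \frac{91 + 4032}{2} = \frac{3}{2} - \frac{4123}{2} = -2060$)
$\frac{w}{45712} + \frac{12938}{p} = \frac{11096}{45712} + \frac{12938}{-2060} = 11096 \cdot \frac{1}{45712} + 12938 \left(- \frac{1}{2060}\right) = \frac{1387}{5714} - \frac{6469}{1030} = - \frac{8883814}{1471355}$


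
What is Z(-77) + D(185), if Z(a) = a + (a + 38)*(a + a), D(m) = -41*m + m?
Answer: -1471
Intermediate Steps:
D(m) = -40*m
Z(a) = a + 2*a*(38 + a) (Z(a) = a + (38 + a)*(2*a) = a + 2*a*(38 + a))
Z(-77) + D(185) = -77*(77 + 2*(-77)) - 40*185 = -77*(77 - 154) - 7400 = -77*(-77) - 7400 = 5929 - 7400 = -1471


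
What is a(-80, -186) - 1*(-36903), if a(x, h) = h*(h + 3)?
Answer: 70941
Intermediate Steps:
a(x, h) = h*(3 + h)
a(-80, -186) - 1*(-36903) = -186*(3 - 186) - 1*(-36903) = -186*(-183) + 36903 = 34038 + 36903 = 70941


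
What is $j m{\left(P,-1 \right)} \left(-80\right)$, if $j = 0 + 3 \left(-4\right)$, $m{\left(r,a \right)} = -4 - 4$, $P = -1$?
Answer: $-7680$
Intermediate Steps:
$m{\left(r,a \right)} = -8$ ($m{\left(r,a \right)} = -4 - 4 = -8$)
$j = -12$ ($j = 0 - 12 = -12$)
$j m{\left(P,-1 \right)} \left(-80\right) = \left(-12\right) \left(-8\right) \left(-80\right) = 96 \left(-80\right) = -7680$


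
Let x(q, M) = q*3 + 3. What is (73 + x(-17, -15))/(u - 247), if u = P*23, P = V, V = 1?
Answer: -25/224 ≈ -0.11161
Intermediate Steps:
x(q, M) = 3 + 3*q (x(q, M) = 3*q + 3 = 3 + 3*q)
P = 1
u = 23 (u = 1*23 = 23)
(73 + x(-17, -15))/(u - 247) = (73 + (3 + 3*(-17)))/(23 - 247) = (73 + (3 - 51))/(-224) = (73 - 48)*(-1/224) = 25*(-1/224) = -25/224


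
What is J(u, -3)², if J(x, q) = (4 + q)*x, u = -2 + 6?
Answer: 16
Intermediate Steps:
u = 4
J(x, q) = x*(4 + q)
J(u, -3)² = (4*(4 - 3))² = (4*1)² = 4² = 16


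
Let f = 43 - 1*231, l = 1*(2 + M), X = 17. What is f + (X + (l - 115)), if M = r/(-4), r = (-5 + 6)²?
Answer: -1137/4 ≈ -284.25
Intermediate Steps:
r = 1 (r = 1² = 1)
M = -¼ (M = 1/(-4) = 1*(-¼) = -¼ ≈ -0.25000)
l = 7/4 (l = 1*(2 - ¼) = 1*(7/4) = 7/4 ≈ 1.7500)
f = -188 (f = 43 - 231 = -188)
f + (X + (l - 115)) = -188 + (17 + (7/4 - 115)) = -188 + (17 - 453/4) = -188 - 385/4 = -1137/4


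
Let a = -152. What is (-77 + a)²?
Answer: 52441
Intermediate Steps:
(-77 + a)² = (-77 - 152)² = (-229)² = 52441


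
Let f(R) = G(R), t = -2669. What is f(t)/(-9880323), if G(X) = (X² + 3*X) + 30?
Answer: -7115584/9880323 ≈ -0.72018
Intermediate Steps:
G(X) = 30 + X² + 3*X
f(R) = 30 + R² + 3*R
f(t)/(-9880323) = (30 + (-2669)² + 3*(-2669))/(-9880323) = (30 + 7123561 - 8007)*(-1/9880323) = 7115584*(-1/9880323) = -7115584/9880323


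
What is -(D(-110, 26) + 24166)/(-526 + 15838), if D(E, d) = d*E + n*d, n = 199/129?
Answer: -172103/123453 ≈ -1.3941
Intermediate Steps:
n = 199/129 (n = 199*(1/129) = 199/129 ≈ 1.5426)
D(E, d) = 199*d/129 + E*d (D(E, d) = d*E + 199*d/129 = E*d + 199*d/129 = 199*d/129 + E*d)
-(D(-110, 26) + 24166)/(-526 + 15838) = -((1/129)*26*(199 + 129*(-110)) + 24166)/(-526 + 15838) = -((1/129)*26*(199 - 14190) + 24166)/15312 = -((1/129)*26*(-13991) + 24166)/15312 = -(-363766/129 + 24166)/15312 = -2753648/(129*15312) = -1*172103/123453 = -172103/123453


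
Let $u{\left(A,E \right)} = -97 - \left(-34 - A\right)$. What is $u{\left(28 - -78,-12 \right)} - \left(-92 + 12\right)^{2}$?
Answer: $-6357$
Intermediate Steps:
$u{\left(A,E \right)} = -63 + A$ ($u{\left(A,E \right)} = -97 + \left(34 + A\right) = -63 + A$)
$u{\left(28 - -78,-12 \right)} - \left(-92 + 12\right)^{2} = \left(-63 + \left(28 - -78\right)\right) - \left(-92 + 12\right)^{2} = \left(-63 + \left(28 + 78\right)\right) - \left(-80\right)^{2} = \left(-63 + 106\right) - 6400 = 43 - 6400 = -6357$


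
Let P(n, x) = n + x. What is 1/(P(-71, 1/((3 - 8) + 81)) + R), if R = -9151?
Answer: -76/700871 ≈ -0.00010844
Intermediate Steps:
1/(P(-71, 1/((3 - 8) + 81)) + R) = 1/((-71 + 1/((3 - 8) + 81)) - 9151) = 1/((-71 + 1/(-5 + 81)) - 9151) = 1/((-71 + 1/76) - 9151) = 1/(-5395/76 - 9151) = 1/(-700871/76) = -76/700871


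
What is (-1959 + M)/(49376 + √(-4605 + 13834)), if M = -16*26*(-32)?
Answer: 560565728/2437980147 - 11353*√9229/2437980147 ≈ 0.22948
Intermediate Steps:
M = 13312 (M = -416*(-32) = 13312)
(-1959 + M)/(49376 + √(-4605 + 13834)) = (-1959 + 13312)/(49376 + √(-4605 + 13834)) = 11353/(49376 + √9229)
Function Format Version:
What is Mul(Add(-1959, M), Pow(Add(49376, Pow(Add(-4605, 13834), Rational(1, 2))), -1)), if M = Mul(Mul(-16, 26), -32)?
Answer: Add(Rational(560565728, 2437980147), Mul(Rational(-11353, 2437980147), Pow(9229, Rational(1, 2)))) ≈ 0.22948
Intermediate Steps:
M = 13312 (M = Mul(-416, -32) = 13312)
Mul(Add(-1959, M), Pow(Add(49376, Pow(Add(-4605, 13834), Rational(1, 2))), -1)) = Mul(Add(-1959, 13312), Pow(Add(49376, Pow(Add(-4605, 13834), Rational(1, 2))), -1)) = Mul(11353, Pow(Add(49376, Pow(9229, Rational(1, 2))), -1))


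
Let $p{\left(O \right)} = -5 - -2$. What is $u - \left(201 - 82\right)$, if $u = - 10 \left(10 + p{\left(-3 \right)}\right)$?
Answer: $-189$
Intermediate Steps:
$p{\left(O \right)} = -3$ ($p{\left(O \right)} = -5 + 2 = -3$)
$u = -70$ ($u = - 10 \left(10 - 3\right) = \left(-10\right) 7 = -70$)
$u - \left(201 - 82\right) = -70 - \left(201 - 82\right) = -70 - 119 = -189$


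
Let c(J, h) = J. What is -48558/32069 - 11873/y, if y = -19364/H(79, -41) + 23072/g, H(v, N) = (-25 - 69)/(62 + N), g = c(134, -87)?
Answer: -40144913803/9664891082 ≈ -4.1537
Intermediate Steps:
g = 134
H(v, N) = -94/(62 + N)
y = 301378/67 (y = -19364/((-94/(62 - 41))) + 23072/134 = -19364/((-94/21)) + 23072*(1/134) = -19364/((-94*1/21)) + 11536/67 = -19364/(-94/21) + 11536/67 = -19364*(-21/94) + 11536/67 = 4326 + 11536/67 = 301378/67 ≈ 4498.2)
-48558/32069 - 11873/y = -48558/32069 - 11873/301378/67 = -48558*1/32069 - 11873*67/301378 = -48558/32069 - 795491/301378 = -40144913803/9664891082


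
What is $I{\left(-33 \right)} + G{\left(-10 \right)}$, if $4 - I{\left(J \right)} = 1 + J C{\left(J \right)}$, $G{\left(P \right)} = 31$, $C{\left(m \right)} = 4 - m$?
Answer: $1255$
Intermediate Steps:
$I{\left(J \right)} = 3 - J \left(4 - J\right)$ ($I{\left(J \right)} = 4 - \left(1 + J \left(4 - J\right)\right) = 3 - J \left(4 - J\right)$)
$I{\left(-33 \right)} + G{\left(-10 \right)} = \left(3 - 33 \left(-4 - 33\right)\right) + 31 = \left(3 - -1221\right) + 31 = \left(3 + 1221\right) + 31 = 1224 + 31 = 1255$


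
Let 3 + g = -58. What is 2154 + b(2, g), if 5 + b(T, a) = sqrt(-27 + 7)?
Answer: 2149 + 2*I*sqrt(5) ≈ 2149.0 + 4.4721*I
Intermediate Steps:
g = -61 (g = -3 - 58 = -61)
b(T, a) = -5 + 2*I*sqrt(5) (b(T, a) = -5 + sqrt(-27 + 7) = -5 + sqrt(-20) = -5 + 2*I*sqrt(5))
2154 + b(2, g) = 2154 + (-5 + 2*I*sqrt(5)) = 2149 + 2*I*sqrt(5)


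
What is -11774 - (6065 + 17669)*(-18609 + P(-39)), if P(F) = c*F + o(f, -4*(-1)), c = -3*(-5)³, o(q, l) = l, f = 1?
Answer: 788669046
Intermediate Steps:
c = 375 (c = -3*(-125) = 375)
P(F) = 4 + 375*F (P(F) = 375*F - 4*(-1) = 375*F + 4 = 4 + 375*F)
-11774 - (6065 + 17669)*(-18609 + P(-39)) = -11774 - (6065 + 17669)*(-18609 + (4 + 375*(-39))) = -11774 - 23734*(-18609 + (4 - 14625)) = -11774 - 23734*(-18609 - 14621) = -11774 - 23734*(-33230) = -11774 - 1*(-788680820) = -11774 + 788680820 = 788669046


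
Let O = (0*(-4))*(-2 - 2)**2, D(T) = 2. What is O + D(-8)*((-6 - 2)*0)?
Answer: 0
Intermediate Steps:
O = 0 (O = 0*(-4)**2 = 0*16 = 0)
O + D(-8)*((-6 - 2)*0) = 0 + 2*((-6 - 2)*0) = 0 + 2*(-8*0) = 0 + 2*0 = 0 + 0 = 0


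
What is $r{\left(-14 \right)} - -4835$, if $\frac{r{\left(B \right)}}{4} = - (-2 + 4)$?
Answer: $4827$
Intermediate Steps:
$r{\left(B \right)} = -8$ ($r{\left(B \right)} = 4 \left(- (-2 + 4)\right) = 4 \left(\left(-1\right) 2\right) = 4 \left(-2\right) = -8$)
$r{\left(-14 \right)} - -4835 = -8 - -4835 = -8 + 4835 = 4827$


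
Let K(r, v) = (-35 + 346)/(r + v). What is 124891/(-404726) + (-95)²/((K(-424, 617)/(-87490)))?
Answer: -61677113603316601/125869786 ≈ -4.9001e+8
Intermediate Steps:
K(r, v) = 311/(r + v)
124891/(-404726) + (-95)²/((K(-424, 617)/(-87490))) = 124891/(-404726) + (-95)²/(((311/(-424 + 617))/(-87490))) = 124891*(-1/404726) + 9025/(((311/193)*(-1/87490))) = -124891/404726 + 9025/(((311*(1/193))*(-1/87490))) = -124891/404726 + 9025/(((311/193)*(-1/87490))) = -124891/404726 + 9025/(-311/16885570) = -124891/404726 + 9025*(-16885570/311) = -124891/404726 - 152392269250/311 = -61677113603316601/125869786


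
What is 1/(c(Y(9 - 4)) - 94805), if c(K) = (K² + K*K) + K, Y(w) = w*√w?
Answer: -18911/1788129580 - √5/1788129580 ≈ -1.0577e-5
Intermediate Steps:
Y(w) = w^(3/2)
c(K) = K + 2*K² (c(K) = (K² + K²) + K = 2*K² + K = K + 2*K²)
1/(c(Y(9 - 4)) - 94805) = 1/((9 - 4)^(3/2)*(1 + 2*(9 - 4)^(3/2)) - 94805) = 1/(5^(3/2)*(1 + 2*5^(3/2)) - 94805) = 1/((5*√5)*(1 + 2*(5*√5)) - 94805) = 1/((5*√5)*(1 + 10*√5) - 94805) = 1/(5*√5*(1 + 10*√5) - 94805) = 1/(-94805 + 5*√5*(1 + 10*√5))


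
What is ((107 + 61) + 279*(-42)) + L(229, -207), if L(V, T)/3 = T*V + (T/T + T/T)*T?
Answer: -155001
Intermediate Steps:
L(V, T) = 6*T + 3*T*V (L(V, T) = 3*(T*V + (T/T + T/T)*T) = 3*(T*V + (1 + 1)*T) = 3*(T*V + 2*T) = 3*(2*T + T*V) = 6*T + 3*T*V)
((107 + 61) + 279*(-42)) + L(229, -207) = ((107 + 61) + 279*(-42)) + 3*(-207)*(2 + 229) = (168 - 11718) + 3*(-207)*231 = -11550 - 143451 = -155001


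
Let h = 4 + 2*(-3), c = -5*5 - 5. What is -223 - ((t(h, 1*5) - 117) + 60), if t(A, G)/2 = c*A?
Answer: -286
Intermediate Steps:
c = -30 (c = -25 - 5 = -30)
h = -2 (h = 4 - 6 = -2)
t(A, G) = -60*A (t(A, G) = 2*(-30*A) = -60*A)
-223 - ((t(h, 1*5) - 117) + 60) = -223 - ((-60*(-2) - 117) + 60) = -223 - ((120 - 117) + 60) = -223 - (3 + 60) = -223 - 1*63 = -223 - 63 = -286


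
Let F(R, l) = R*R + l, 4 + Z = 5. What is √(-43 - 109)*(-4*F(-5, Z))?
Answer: -208*I*√38 ≈ -1282.2*I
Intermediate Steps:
Z = 1 (Z = -4 + 5 = 1)
F(R, l) = l + R² (F(R, l) = R² + l = l + R²)
√(-43 - 109)*(-4*F(-5, Z)) = √(-43 - 109)*(-4*(1 + (-5)²)) = √(-152)*(-4*(1 + 25)) = (2*I*√38)*(-4*26) = (2*I*√38)*(-104) = -208*I*√38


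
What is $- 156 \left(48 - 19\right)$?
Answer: $-4524$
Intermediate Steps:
$- 156 \left(48 - 19\right) = \left(-156\right) 29 = -4524$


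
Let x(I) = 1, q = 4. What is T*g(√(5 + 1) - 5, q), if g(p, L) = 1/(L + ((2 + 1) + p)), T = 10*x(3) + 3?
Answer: -13 + 13*√6/2 ≈ 2.9217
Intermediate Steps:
T = 13 (T = 10*1 + 3 = 10 + 3 = 13)
g(p, L) = 1/(3 + L + p) (g(p, L) = 1/(L + (3 + p)) = 1/(3 + L + p))
T*g(√(5 + 1) - 5, q) = 13/(3 + 4 + (√(5 + 1) - 5)) = 13/(3 + 4 + (√6 - 5)) = 13/(3 + 4 + (-5 + √6)) = 13/(2 + √6)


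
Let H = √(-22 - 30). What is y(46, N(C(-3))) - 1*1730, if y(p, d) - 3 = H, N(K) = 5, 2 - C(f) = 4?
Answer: -1727 + 2*I*√13 ≈ -1727.0 + 7.2111*I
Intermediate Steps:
C(f) = -2 (C(f) = 2 - 1*4 = 2 - 4 = -2)
H = 2*I*√13 (H = √(-52) = 2*I*√13 ≈ 7.2111*I)
y(p, d) = 3 + 2*I*√13
y(46, N(C(-3))) - 1*1730 = (3 + 2*I*√13) - 1*1730 = (3 + 2*I*√13) - 1730 = -1727 + 2*I*√13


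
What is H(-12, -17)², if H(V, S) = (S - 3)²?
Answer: 160000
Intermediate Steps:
H(V, S) = (-3 + S)²
H(-12, -17)² = ((-3 - 17)²)² = ((-20)²)² = 400² = 160000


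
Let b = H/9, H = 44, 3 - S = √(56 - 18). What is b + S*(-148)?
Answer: -3952/9 + 148*√38 ≈ 473.22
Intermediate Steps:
S = 3 - √38 (S = 3 - √(56 - 18) = 3 - √38 ≈ -3.1644)
b = 44/9 ≈ 4.8889
b + S*(-148) = 44/9 + (3 - √38)*(-148) = 44/9 + (-444 + 148*√38) = -3952/9 + 148*√38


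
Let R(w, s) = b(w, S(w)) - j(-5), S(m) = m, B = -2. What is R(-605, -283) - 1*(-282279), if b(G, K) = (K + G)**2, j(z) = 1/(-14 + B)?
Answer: 27942065/16 ≈ 1.7464e+6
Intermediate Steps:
j(z) = -1/16 (j(z) = 1/(-14 - 2) = 1/(-16) = -1/16)
b(G, K) = (G + K)**2
R(w, s) = 1/16 + 4*w**2 (R(w, s) = (w + w)**2 - 1*(-1/16) = (2*w)**2 + 1/16 = 4*w**2 + 1/16 = 1/16 + 4*w**2)
R(-605, -283) - 1*(-282279) = (1/16 + 4*(-605)**2) - 1*(-282279) = (1/16 + 4*366025) + 282279 = (1/16 + 1464100) + 282279 = 23425601/16 + 282279 = 27942065/16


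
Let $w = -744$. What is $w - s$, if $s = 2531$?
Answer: $-3275$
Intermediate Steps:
$w - s = -744 - 2531 = -3275$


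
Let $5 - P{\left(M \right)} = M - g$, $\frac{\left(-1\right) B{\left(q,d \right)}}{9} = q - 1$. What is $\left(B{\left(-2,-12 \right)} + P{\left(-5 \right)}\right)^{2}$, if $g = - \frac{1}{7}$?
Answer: $\frac{66564}{49} \approx 1358.4$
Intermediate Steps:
$g = - \frac{1}{7}$ ($g = \left(-1\right) \frac{1}{7} = - \frac{1}{7} \approx -0.14286$)
$B{\left(q,d \right)} = 9 - 9 q$ ($B{\left(q,d \right)} = - 9 \left(q - 1\right) = - 9 \left(-1 + q\right) = 9 - 9 q$)
$P{\left(M \right)} = \frac{34}{7} - M$ ($P{\left(M \right)} = 5 - \left(M - - \frac{1}{7}\right) = 5 - \left(M + \frac{1}{7}\right) = 5 - \left(\frac{1}{7} + M\right) = \frac{34}{7} - M$)
$\left(B{\left(-2,-12 \right)} + P{\left(-5 \right)}\right)^{2} = \left(\left(9 - -18\right) + \left(\frac{34}{7} - -5\right)\right)^{2} = \left(\left(9 + 18\right) + \left(\frac{34}{7} + 5\right)\right)^{2} = \left(27 + \frac{69}{7}\right)^{2} = \left(\frac{258}{7}\right)^{2} = \frac{66564}{49}$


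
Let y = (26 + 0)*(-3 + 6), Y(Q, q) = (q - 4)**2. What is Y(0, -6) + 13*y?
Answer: 1114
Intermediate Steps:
Y(Q, q) = (-4 + q)**2
y = 78 (y = 26*3 = 78)
Y(0, -6) + 13*y = (-4 - 6)**2 + 13*78 = (-10)**2 + 1014 = 100 + 1014 = 1114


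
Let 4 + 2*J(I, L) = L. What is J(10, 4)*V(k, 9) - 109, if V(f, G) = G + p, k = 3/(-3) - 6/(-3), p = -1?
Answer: -109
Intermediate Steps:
k = 1 (k = 3*(-1/3) - 6*(-1/3) = -1 + 2 = 1)
J(I, L) = -2 + L/2
V(f, G) = -1 + G (V(f, G) = G - 1 = -1 + G)
J(10, 4)*V(k, 9) - 109 = (-2 + (1/2)*4)*(-1 + 9) - 109 = (-2 + 2)*8 - 109 = 0*8 - 109 = 0 - 109 = -109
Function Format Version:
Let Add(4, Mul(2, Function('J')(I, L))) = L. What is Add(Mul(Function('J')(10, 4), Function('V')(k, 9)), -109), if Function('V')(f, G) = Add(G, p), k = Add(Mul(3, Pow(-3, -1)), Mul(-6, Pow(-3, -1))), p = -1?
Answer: -109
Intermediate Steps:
k = 1 (k = Add(Mul(3, Rational(-1, 3)), Mul(-6, Rational(-1, 3))) = Add(-1, 2) = 1)
Function('J')(I, L) = Add(-2, Mul(Rational(1, 2), L))
Function('V')(f, G) = Add(-1, G) (Function('V')(f, G) = Add(G, -1) = Add(-1, G))
Add(Mul(Function('J')(10, 4), Function('V')(k, 9)), -109) = Add(Mul(Add(-2, Mul(Rational(1, 2), 4)), Add(-1, 9)), -109) = Add(Mul(Add(-2, 2), 8), -109) = Add(Mul(0, 8), -109) = Add(0, -109) = -109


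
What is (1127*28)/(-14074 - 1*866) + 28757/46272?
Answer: -85877471/57608640 ≈ -1.4907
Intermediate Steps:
(1127*28)/(-14074 - 1*866) + 28757/46272 = 31556/(-14074 - 866) + 28757*(1/46272) = 31556/(-14940) + 28757/46272 = 31556*(-1/14940) + 28757/46272 = -7889/3735 + 28757/46272 = -85877471/57608640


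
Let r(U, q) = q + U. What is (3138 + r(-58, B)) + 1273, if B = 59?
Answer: 4412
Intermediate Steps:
r(U, q) = U + q
(3138 + r(-58, B)) + 1273 = (3138 + (-58 + 59)) + 1273 = (3138 + 1) + 1273 = 3139 + 1273 = 4412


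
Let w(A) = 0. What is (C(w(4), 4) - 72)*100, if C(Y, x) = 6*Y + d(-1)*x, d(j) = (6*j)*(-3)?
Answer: 0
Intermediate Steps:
d(j) = -18*j
C(Y, x) = 6*Y + 18*x (C(Y, x) = 6*Y + (-18*(-1))*x = 6*Y + 18*x)
(C(w(4), 4) - 72)*100 = ((6*0 + 18*4) - 72)*100 = ((0 + 72) - 72)*100 = (72 - 72)*100 = 0*100 = 0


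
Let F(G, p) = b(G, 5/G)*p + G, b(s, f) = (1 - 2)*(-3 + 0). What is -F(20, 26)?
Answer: -98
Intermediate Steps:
b(s, f) = 3 (b(s, f) = -1*(-3) = 3)
F(G, p) = G + 3*p (F(G, p) = 3*p + G = G + 3*p)
-F(20, 26) = -(20 + 3*26) = -(20 + 78) = -1*98 = -98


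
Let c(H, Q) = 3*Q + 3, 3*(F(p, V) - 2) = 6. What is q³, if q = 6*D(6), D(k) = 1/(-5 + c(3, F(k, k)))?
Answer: 27/125 ≈ 0.21600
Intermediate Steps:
F(p, V) = 4 (F(p, V) = 2 + (⅓)*6 = 2 + 2 = 4)
c(H, Q) = 3 + 3*Q
D(k) = ⅒ (D(k) = 1/(-5 + (3 + 3*4)) = 1/(-5 + (3 + 12)) = 1/(-5 + 15) = 1/10 = ⅒)
q = ⅗ (q = 6*(⅒) = ⅗ ≈ 0.60000)
q³ = (⅗)³ = 27/125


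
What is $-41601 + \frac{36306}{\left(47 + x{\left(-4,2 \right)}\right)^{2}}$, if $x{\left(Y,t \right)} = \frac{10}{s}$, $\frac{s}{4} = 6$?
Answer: $- \frac{13463553297}{323761} \approx -41585.0$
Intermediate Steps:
$s = 24$ ($s = 4 \cdot 6 = 24$)
$x{\left(Y,t \right)} = \frac{5}{12}$ ($x{\left(Y,t \right)} = \frac{10}{24} = 10 \cdot \frac{1}{24} = \frac{5}{12}$)
$-41601 + \frac{36306}{\left(47 + x{\left(-4,2 \right)}\right)^{2}} = -41601 + \frac{36306}{\left(47 + \frac{5}{12}\right)^{2}} = -41601 + \frac{36306}{\left(\frac{569}{12}\right)^{2}} = -41601 + \frac{36306}{\frac{323761}{144}} = -41601 + 36306 \cdot \frac{144}{323761} = -41601 + \frac{5228064}{323761} = - \frac{13463553297}{323761}$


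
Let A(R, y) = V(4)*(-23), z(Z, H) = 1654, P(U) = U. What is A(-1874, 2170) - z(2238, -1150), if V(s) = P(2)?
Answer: -1700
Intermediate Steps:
V(s) = 2
A(R, y) = -46 (A(R, y) = 2*(-23) = -46)
A(-1874, 2170) - z(2238, -1150) = -46 - 1*1654 = -46 - 1654 = -1700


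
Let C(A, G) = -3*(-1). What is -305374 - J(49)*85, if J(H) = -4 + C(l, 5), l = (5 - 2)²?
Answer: -305289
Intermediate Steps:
l = 9 (l = 3² = 9)
C(A, G) = 3
J(H) = -1 (J(H) = -4 + 3 = -1)
-305374 - J(49)*85 = -305374 - (-1)*85 = -305374 - 1*(-85) = -305374 + 85 = -305289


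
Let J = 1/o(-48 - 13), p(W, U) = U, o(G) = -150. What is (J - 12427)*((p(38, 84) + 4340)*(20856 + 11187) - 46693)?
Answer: -264157535984489/150 ≈ -1.7610e+12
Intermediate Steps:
J = -1/150 (J = 1/(-150) = -1/150 ≈ -0.0066667)
(J - 12427)*((p(38, 84) + 4340)*(20856 + 11187) - 46693) = (-1/150 - 12427)*((84 + 4340)*(20856 + 11187) - 46693) = -1864051*(4424*32043 - 46693)/150 = -1864051*(141758232 - 46693)/150 = -1864051/150*141711539 = -264157535984489/150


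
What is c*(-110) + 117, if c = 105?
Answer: -11433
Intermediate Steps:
c*(-110) + 117 = 105*(-110) + 117 = -11550 + 117 = -11433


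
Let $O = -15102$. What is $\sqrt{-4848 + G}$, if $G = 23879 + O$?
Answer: $\sqrt{3929} \approx 62.682$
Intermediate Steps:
$G = 8777$ ($G = 23879 - 15102 = 8777$)
$\sqrt{-4848 + G} = \sqrt{-4848 + 8777} = \sqrt{3929}$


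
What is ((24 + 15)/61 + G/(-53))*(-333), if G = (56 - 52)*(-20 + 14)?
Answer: -1175823/3233 ≈ -363.69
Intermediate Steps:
G = -24 (G = 4*(-6) = -24)
((24 + 15)/61 + G/(-53))*(-333) = ((24 + 15)/61 - 24/(-53))*(-333) = (39*(1/61) - 24*(-1/53))*(-333) = (39/61 + 24/53)*(-333) = (3531/3233)*(-333) = -1175823/3233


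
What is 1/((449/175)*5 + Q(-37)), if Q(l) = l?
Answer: -35/846 ≈ -0.041371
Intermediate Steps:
1/((449/175)*5 + Q(-37)) = 1/((449/175)*5 - 37) = 1/(449/35 - 37) = 1/(-846/35) = -35/846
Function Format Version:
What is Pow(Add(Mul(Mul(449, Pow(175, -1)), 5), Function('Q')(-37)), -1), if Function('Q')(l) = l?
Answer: Rational(-35, 846) ≈ -0.041371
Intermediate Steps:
Pow(Add(Mul(Mul(449, Pow(175, -1)), 5), Function('Q')(-37)), -1) = Pow(Add(Mul(Mul(449, Pow(175, -1)), 5), -37), -1) = Pow(Add(Mul(Mul(449, Rational(1, 175)), 5), -37), -1) = Pow(Add(Mul(Rational(449, 175), 5), -37), -1) = Pow(Add(Rational(449, 35), -37), -1) = Pow(Rational(-846, 35), -1) = Rational(-35, 846)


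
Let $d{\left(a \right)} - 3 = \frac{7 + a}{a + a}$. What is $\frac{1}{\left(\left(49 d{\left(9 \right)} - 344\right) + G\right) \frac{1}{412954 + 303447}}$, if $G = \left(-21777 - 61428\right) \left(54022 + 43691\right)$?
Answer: $- \frac{6447609}{73171892866} \approx -8.8116 \cdot 10^{-5}$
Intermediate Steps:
$G = -8130210165$ ($G = \left(-83205\right) 97713 = -8130210165$)
$d{\left(a \right)} = 3 + \frac{7 + a}{2 a}$ ($d{\left(a \right)} = 3 + \frac{7 + a}{a + a} = 3 + \frac{7 + a}{2 a}$)
$\frac{1}{\left(\left(49 d{\left(9 \right)} - 344\right) + G\right) \frac{1}{412954 + 303447}} = \frac{1}{\left(\left(49 \frac{7 \left(1 + 9\right)}{2 \cdot 9} - 344\right) - 8130210165\right) \frac{1}{412954 + 303447}} = \frac{1}{\left(\left(49 \cdot \frac{7}{2} \cdot \frac{1}{9} \cdot 10 - 344\right) - 8130210165\right) \frac{1}{716401}} = \frac{1}{\left(\left(49 \cdot \frac{35}{9} - 344\right) - 8130210165\right) \frac{1}{716401}} = \frac{1}{\left(\left(\frac{1715}{9} - 344\right) - 8130210165\right) \frac{1}{716401}} = \frac{1}{\left(- \frac{1381}{9} - 8130210165\right) \frac{1}{716401}} = \frac{1}{\left(- \frac{73171892866}{9}\right) \frac{1}{716401}} = \frac{1}{- \frac{73171892866}{6447609}} = - \frac{6447609}{73171892866}$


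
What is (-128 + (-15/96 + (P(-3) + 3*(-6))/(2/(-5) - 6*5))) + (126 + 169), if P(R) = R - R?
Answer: 101801/608 ≈ 167.44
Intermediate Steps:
P(R) = 0
(-128 + (-15/96 + (P(-3) + 3*(-6))/(2/(-5) - 6*5))) + (126 + 169) = (-128 + (-15/96 + (0 + 3*(-6))/(2/(-5) - 6*5))) + (126 + 169) = (-128 + (-15*1/96 + (0 - 18)/(2*(-1/5) - 30))) + 295 = (-128 + (-5/32 - 18/(-2/5 - 30))) + 295 = (-128 + (-5/32 - 18/(-152/5))) + 295 = (-128 + (-5/32 - 18*(-5/152))) + 295 = (-128 + (-5/32 + 45/76)) + 295 = (-128 + 265/608) + 295 = -77559/608 + 295 = 101801/608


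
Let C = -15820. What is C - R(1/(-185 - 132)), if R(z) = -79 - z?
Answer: -4989898/317 ≈ -15741.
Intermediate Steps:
C - R(1/(-185 - 132)) = -15820 - (-79 - 1/(-185 - 132)) = -15820 - (-79 - 1/(-317)) = -15820 - (-79 - 1*(-1/317)) = -15820 - (-79 + 1/317) = -15820 - 1*(-25042/317) = -15820 + 25042/317 = -4989898/317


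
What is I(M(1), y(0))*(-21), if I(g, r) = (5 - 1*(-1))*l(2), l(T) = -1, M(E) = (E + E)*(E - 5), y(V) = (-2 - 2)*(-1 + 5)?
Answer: 126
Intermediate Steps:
y(V) = -16 (y(V) = -4*4 = -16)
M(E) = 2*E*(-5 + E) (M(E) = (2*E)*(-5 + E) = 2*E*(-5 + E))
I(g, r) = -6 (I(g, r) = (5 - 1*(-1))*(-1) = (5 + 1)*(-1) = 6*(-1) = -6)
I(M(1), y(0))*(-21) = -6*(-21) = 126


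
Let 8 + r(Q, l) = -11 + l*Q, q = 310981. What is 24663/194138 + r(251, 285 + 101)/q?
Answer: 26475290049/60373229378 ≈ 0.43853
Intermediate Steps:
r(Q, l) = -19 + Q*l (r(Q, l) = -8 + (-11 + l*Q) = -8 + (-11 + Q*l) = -19 + Q*l)
24663/194138 + r(251, 285 + 101)/q = 24663/194138 + (-19 + 251*(285 + 101))/310981 = 24663*(1/194138) + (-19 + 251*386)*(1/310981) = 24663/194138 + (-19 + 96886)*(1/310981) = 24663/194138 + 96867*(1/310981) = 24663/194138 + 96867/310981 = 26475290049/60373229378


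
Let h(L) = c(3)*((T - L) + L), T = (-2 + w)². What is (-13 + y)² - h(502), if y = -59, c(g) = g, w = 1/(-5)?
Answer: 129237/25 ≈ 5169.5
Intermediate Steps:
w = -⅕ ≈ -0.20000
T = 121/25 (T = (-2 - ⅕)² = (-11/5)² = 121/25 ≈ 4.8400)
h(L) = 363/25 (h(L) = 3*((121/25 - L) + L) = 3*(121/25) = 363/25)
(-13 + y)² - h(502) = (-13 - 59)² - 1*363/25 = (-72)² - 363/25 = 5184 - 363/25 = 129237/25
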